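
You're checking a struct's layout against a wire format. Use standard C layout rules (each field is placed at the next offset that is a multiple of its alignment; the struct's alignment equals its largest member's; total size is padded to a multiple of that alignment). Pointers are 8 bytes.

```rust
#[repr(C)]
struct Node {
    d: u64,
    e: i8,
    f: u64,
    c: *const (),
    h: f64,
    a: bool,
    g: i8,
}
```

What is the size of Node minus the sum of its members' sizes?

13

@0: d [8B, align 8] → 8
@8: e [1B, align 1] → 9
+7 pad (align 8)
@16: f [8B, align 8] → 24
@24: c [8B, align 8] → 32
@32: h [8B, align 8] → 40
@40: a [1B, align 1] → 41
@41: g [1B, align 1] → 42
+6 tail pad (align 8)
size 48, align 8
data bytes 35, size 48 → padding 13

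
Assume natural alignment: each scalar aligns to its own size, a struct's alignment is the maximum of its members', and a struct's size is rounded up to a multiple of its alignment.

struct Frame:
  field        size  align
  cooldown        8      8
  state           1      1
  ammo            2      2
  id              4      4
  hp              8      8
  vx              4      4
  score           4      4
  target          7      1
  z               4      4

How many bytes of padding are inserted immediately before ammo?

1

@0: cooldown [8B, align 8] → 8
@8: state [1B, align 1] → 9
+1 pad (align 2)
@10: ammo [2B, align 2] → 12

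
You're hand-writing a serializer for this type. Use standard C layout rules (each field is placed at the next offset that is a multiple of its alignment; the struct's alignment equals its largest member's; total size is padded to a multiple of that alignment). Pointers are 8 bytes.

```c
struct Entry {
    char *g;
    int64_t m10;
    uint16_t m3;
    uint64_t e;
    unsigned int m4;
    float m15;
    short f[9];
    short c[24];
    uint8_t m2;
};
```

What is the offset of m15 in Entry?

g at 0 (size 8, align 8) → ends 8
m10 at 8 (size 8, align 8) → ends 16
m3 at 16 (size 2, align 2) → ends 18
pad 6 to align 8 for e
e at 24 (size 8, align 8) → ends 32
m4 at 32 (size 4, align 4) → ends 36
m15 at 36 (size 4, align 4) → ends 40

36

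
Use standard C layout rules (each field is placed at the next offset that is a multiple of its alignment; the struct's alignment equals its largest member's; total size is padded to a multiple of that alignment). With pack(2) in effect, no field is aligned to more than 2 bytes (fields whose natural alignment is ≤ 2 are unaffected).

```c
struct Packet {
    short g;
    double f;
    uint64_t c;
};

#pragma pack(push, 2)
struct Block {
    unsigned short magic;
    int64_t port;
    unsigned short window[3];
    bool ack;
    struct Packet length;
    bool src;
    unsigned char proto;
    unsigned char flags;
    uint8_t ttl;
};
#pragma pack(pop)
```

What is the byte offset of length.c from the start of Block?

Packet: g at 0 (size 2, align 2) → ends 2; pad 6 to align 8 for f; f at 8 (size 8, align 8) → ends 16; c at 16 (size 8, align 8) → ends 24; total 24 bytes, alignment 8
magic at 0 (size 2, align 2) → ends 2
port at 2 (size 8, align 2) → ends 10
window at 10 (size 6, align 2) → ends 16
ack at 16 (size 1, align 1) → ends 17
pad 1 to align 2 for length
length at 18 (size 24, align 2) → ends 42
within Packet: c at 16
18 + 16 = 34

34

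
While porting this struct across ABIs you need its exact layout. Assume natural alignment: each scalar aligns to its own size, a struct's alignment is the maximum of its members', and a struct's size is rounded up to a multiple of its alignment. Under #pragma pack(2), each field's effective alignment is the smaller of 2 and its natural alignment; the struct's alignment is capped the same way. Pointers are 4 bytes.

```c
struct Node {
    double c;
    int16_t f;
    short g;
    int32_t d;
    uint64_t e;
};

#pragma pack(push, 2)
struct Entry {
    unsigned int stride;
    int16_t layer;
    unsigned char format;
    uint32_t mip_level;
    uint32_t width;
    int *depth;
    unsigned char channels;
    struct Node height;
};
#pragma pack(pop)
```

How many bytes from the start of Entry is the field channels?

Node: @0: c [8B, align 8] → 8; @8: f [2B, align 2] → 10; @10: g [2B, align 2] → 12; @12: d [4B, align 4] → 16; @16: e [8B, align 8] → 24; size 24, align 8
@0: stride [4B, align 2] → 4
@4: layer [2B, align 2] → 6
@6: format [1B, align 1] → 7
+1 pad (align 2)
@8: mip_level [4B, align 2] → 12
@12: width [4B, align 2] → 16
@16: depth [4B, align 2] → 20
@20: channels [1B, align 1] → 21

20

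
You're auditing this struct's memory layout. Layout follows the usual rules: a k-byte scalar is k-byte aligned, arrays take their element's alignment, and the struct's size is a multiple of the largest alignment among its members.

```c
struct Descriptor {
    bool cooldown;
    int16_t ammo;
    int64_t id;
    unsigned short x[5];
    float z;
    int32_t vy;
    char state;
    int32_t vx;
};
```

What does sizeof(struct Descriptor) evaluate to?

48

0..1  cooldown  (1B, 1-aligned)
1..2  -- padding (1B)
2..4  ammo  (2B, 2-aligned)
4..8  -- padding (4B)
8..16  id  (8B, 8-aligned)
16..26  x  (10B, 2-aligned)
26..28  -- padding (2B)
28..32  z  (4B, 4-aligned)
32..36  vy  (4B, 4-aligned)
36..37  state  (1B, 1-aligned)
37..40  -- padding (3B)
40..44  vx  (4B, 4-aligned)
44..48  -- tail padding (4B)
sizeof = 48, alignof = 8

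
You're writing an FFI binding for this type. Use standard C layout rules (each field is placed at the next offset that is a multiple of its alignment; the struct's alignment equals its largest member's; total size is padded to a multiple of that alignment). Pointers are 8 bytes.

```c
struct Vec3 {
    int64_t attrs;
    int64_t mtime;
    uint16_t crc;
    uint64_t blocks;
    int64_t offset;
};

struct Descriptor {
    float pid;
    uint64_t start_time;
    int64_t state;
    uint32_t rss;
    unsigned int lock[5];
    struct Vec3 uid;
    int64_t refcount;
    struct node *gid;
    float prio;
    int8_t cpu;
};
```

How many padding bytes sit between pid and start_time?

4

Vec3: attrs at 0 (size 8, align 8) → ends 8; mtime at 8 (size 8, align 8) → ends 16; crc at 16 (size 2, align 2) → ends 18; pad 6 to align 8 for blocks; blocks at 24 (size 8, align 8) → ends 32; offset at 32 (size 8, align 8) → ends 40; total 40 bytes, alignment 8
pid at 0 (size 4, align 4) → ends 4
pad 4 to align 8 for start_time
start_time at 8 (size 8, align 8) → ends 16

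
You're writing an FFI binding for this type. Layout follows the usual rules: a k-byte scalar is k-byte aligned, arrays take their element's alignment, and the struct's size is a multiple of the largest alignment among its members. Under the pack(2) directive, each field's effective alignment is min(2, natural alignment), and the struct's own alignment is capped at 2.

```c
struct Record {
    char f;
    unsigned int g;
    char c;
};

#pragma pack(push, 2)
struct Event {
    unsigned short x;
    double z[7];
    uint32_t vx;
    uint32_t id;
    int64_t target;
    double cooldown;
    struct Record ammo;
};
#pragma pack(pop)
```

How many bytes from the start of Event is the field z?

Record: @0: f [1B, align 1] → 1; +3 pad (align 4); @4: g [4B, align 4] → 8; @8: c [1B, align 1] → 9; +3 tail pad (align 4); size 12, align 4
@0: x [2B, align 2] → 2
@2: z [56B, align 2] → 58

2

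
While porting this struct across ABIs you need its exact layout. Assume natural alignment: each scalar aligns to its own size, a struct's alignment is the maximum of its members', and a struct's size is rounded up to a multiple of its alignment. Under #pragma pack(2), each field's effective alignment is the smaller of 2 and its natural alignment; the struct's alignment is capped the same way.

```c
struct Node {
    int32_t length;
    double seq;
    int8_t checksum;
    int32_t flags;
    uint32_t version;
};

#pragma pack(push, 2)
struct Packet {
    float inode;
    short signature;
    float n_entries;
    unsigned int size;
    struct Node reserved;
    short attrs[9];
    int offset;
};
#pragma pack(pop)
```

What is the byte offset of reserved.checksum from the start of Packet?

Node: @0: length [4B, align 4] → 4; +4 pad (align 8); @8: seq [8B, align 8] → 16; @16: checksum [1B, align 1] → 17; +3 pad (align 4); @20: flags [4B, align 4] → 24; @24: version [4B, align 4] → 28; +4 tail pad (align 8); size 32, align 8
@0: inode [4B, align 2] → 4
@4: signature [2B, align 2] → 6
@6: n_entries [4B, align 2] → 10
@10: size [4B, align 2] → 14
@14: reserved [32B, align 2] → 46
within Node: checksum at 16
14 + 16 = 30

30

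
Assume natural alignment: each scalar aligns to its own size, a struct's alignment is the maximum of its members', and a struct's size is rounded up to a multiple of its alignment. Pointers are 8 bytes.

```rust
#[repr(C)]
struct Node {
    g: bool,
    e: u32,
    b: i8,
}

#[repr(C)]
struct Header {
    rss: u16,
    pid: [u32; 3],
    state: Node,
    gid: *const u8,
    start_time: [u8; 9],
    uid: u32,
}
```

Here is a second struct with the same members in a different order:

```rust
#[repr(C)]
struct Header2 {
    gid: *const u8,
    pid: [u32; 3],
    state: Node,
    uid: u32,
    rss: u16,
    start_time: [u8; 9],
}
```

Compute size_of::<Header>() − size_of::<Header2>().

Node: g at 0 (size 1, align 1) → ends 1; pad 3 to align 4 for e; e at 4 (size 4, align 4) → ends 8; b at 8 (size 1, align 1) → ends 9; tail pad 3 to reach multiple of 4; total 12 bytes, alignment 4
rss at 0 (size 2, align 2) → ends 2
pad 2 to align 4 for pid
pid at 4 (size 12, align 4) → ends 16
state at 16 (size 12, align 4) → ends 28
pad 4 to align 8 for gid
gid at 32 (size 8, align 8) → ends 40
start_time at 40 (size 9, align 1) → ends 49
pad 3 to align 4 for uid
uid at 52 (size 4, align 4) → ends 56
total 56 bytes, alignment 8
— Header2 —
gid at 0 (size 8, align 8) → ends 8
pid at 8 (size 12, align 4) → ends 20
state at 20 (size 12, align 4) → ends 32
uid at 32 (size 4, align 4) → ends 36
rss at 36 (size 2, align 2) → ends 38
start_time at 38 (size 9, align 1) → ends 47
tail pad 1 to reach multiple of 8
total 48 bytes, alignment 8
56 − 48 = 8

8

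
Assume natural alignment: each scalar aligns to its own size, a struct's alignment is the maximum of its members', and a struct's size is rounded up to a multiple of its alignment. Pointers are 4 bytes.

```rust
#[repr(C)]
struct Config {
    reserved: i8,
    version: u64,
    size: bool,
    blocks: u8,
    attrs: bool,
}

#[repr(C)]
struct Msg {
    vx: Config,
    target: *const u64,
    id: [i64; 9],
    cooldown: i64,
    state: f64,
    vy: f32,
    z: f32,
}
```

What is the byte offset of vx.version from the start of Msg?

Config: @0: reserved [1B, align 1] → 1; +7 pad (align 8); @8: version [8B, align 8] → 16; @16: size [1B, align 1] → 17; @17: blocks [1B, align 1] → 18; @18: attrs [1B, align 1] → 19; +5 tail pad (align 8); size 24, align 8
@0: vx [24B, align 8] → 24
within Config: version at 8
0 + 8 = 8

8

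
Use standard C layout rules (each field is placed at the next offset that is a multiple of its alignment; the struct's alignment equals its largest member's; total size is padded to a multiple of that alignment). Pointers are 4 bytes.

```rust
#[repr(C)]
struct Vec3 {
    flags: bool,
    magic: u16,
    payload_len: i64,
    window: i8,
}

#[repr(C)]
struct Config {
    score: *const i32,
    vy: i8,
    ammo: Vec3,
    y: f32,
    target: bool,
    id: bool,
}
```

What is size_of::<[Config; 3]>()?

Vec3: 0..1  flags  (1B, 1-aligned); 1..2  -- padding (1B); 2..4  magic  (2B, 2-aligned); 4..8  -- padding (4B); 8..16  payload_len  (8B, 8-aligned); 16..17  window  (1B, 1-aligned); 17..24  -- tail padding (7B); sizeof = 24, alignof = 8
0..4  score  (4B, 4-aligned)
4..5  vy  (1B, 1-aligned)
5..8  -- padding (3B)
8..32  ammo  (24B, 8-aligned)
32..36  y  (4B, 4-aligned)
36..37  target  (1B, 1-aligned)
37..38  id  (1B, 1-aligned)
38..40  -- tail padding (2B)
sizeof = 40, alignof = 8
array of 3: 3 × 40 = 120

120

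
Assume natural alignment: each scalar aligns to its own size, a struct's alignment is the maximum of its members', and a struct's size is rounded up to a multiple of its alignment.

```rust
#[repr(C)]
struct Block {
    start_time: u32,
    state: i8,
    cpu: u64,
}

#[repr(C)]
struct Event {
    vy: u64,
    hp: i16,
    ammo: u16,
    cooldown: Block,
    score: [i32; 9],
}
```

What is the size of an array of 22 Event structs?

1584

Block: 0..4  start_time  (4B, 4-aligned); 4..5  state  (1B, 1-aligned); 5..8  -- padding (3B); 8..16  cpu  (8B, 8-aligned); sizeof = 16, alignof = 8
0..8  vy  (8B, 8-aligned)
8..10  hp  (2B, 2-aligned)
10..12  ammo  (2B, 2-aligned)
12..16  -- padding (4B)
16..32  cooldown  (16B, 8-aligned)
32..68  score  (36B, 4-aligned)
68..72  -- tail padding (4B)
sizeof = 72, alignof = 8
array of 22: 22 × 72 = 1584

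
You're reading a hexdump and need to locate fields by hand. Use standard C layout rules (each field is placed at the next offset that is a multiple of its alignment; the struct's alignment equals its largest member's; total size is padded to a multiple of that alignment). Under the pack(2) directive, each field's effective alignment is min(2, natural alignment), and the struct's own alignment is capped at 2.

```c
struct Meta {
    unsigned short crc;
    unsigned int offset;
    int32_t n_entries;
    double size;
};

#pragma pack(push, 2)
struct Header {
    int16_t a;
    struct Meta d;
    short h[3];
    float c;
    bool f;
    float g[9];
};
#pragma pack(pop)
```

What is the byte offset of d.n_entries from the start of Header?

Meta: @0: crc [2B, align 2] → 2; +2 pad (align 4); @4: offset [4B, align 4] → 8; @8: n_entries [4B, align 4] → 12; +4 pad (align 8); @16: size [8B, align 8] → 24; size 24, align 8
@0: a [2B, align 2] → 2
@2: d [24B, align 2] → 26
within Meta: n_entries at 8
2 + 8 = 10

10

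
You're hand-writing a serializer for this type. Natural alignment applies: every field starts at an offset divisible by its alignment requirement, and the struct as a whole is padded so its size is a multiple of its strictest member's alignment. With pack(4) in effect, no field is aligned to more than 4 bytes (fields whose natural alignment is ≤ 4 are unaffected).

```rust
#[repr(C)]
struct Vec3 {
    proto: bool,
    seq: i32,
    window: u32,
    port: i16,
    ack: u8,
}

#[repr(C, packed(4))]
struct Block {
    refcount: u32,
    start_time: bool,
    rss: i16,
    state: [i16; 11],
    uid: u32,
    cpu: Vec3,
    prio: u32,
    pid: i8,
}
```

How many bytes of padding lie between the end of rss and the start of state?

Vec3: @0: proto [1B, align 1] → 1; +3 pad (align 4); @4: seq [4B, align 4] → 8; @8: window [4B, align 4] → 12; @12: port [2B, align 2] → 14; @14: ack [1B, align 1] → 15; +1 tail pad (align 4); size 16, align 4
@0: refcount [4B, align 4] → 4
@4: start_time [1B, align 1] → 5
+1 pad (align 2)
@6: rss [2B, align 2] → 8
@8: state [22B, align 2] → 30

0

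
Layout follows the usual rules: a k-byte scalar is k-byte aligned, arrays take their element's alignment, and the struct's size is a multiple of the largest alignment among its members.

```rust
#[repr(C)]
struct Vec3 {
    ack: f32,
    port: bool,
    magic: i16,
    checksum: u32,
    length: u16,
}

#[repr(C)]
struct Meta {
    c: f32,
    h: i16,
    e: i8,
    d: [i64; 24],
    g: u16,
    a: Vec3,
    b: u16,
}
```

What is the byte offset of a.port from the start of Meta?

208

Vec3: @0: ack [4B, align 4] → 4; @4: port [1B, align 1] → 5; +1 pad (align 2); @6: magic [2B, align 2] → 8; @8: checksum [4B, align 4] → 12; @12: length [2B, align 2] → 14; +2 tail pad (align 4); size 16, align 4
@0: c [4B, align 4] → 4
@4: h [2B, align 2] → 6
@6: e [1B, align 1] → 7
+1 pad (align 8)
@8: d [192B, align 8] → 200
@200: g [2B, align 2] → 202
+2 pad (align 4)
@204: a [16B, align 4] → 220
within Vec3: port at 4
204 + 4 = 208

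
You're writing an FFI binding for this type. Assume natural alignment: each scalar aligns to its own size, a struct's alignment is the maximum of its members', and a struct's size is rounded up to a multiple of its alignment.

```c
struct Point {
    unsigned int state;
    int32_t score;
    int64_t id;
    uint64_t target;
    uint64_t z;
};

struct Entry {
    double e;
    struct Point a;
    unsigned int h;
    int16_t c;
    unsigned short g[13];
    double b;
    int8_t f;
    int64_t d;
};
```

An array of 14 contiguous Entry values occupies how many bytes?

1344

Point: 0..4  state  (4B, 4-aligned); 4..8  score  (4B, 4-aligned); 8..16  id  (8B, 8-aligned); 16..24  target  (8B, 8-aligned); 24..32  z  (8B, 8-aligned); sizeof = 32, alignof = 8
0..8  e  (8B, 8-aligned)
8..40  a  (32B, 8-aligned)
40..44  h  (4B, 4-aligned)
44..46  c  (2B, 2-aligned)
46..72  g  (26B, 2-aligned)
72..80  b  (8B, 8-aligned)
80..81  f  (1B, 1-aligned)
81..88  -- padding (7B)
88..96  d  (8B, 8-aligned)
sizeof = 96, alignof = 8
array of 14: 14 × 96 = 1344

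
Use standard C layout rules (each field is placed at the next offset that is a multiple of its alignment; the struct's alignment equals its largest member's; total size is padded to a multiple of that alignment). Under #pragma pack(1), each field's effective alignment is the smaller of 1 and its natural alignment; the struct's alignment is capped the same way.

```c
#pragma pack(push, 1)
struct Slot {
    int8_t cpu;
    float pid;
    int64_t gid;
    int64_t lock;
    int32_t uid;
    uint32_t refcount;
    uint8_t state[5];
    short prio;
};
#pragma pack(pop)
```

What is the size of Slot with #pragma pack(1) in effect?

36

cpu at 0 (size 1, align 1) → ends 1
pid at 1 (size 4, align 1) → ends 5
gid at 5 (size 8, align 1) → ends 13
lock at 13 (size 8, align 1) → ends 21
uid at 21 (size 4, align 1) → ends 25
refcount at 25 (size 4, align 1) → ends 29
state at 29 (size 5, align 1) → ends 34
prio at 34 (size 2, align 1) → ends 36
total 36 bytes, alignment 1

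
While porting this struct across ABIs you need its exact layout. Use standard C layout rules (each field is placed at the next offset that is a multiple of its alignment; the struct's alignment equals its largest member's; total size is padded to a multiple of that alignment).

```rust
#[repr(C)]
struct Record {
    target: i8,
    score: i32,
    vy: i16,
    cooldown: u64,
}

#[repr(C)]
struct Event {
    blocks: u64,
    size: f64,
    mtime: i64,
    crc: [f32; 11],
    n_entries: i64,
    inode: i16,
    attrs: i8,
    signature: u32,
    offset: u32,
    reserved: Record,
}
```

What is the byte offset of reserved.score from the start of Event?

100

Record: target at 0 (size 1, align 1) → ends 1; pad 3 to align 4 for score; score at 4 (size 4, align 4) → ends 8; vy at 8 (size 2, align 2) → ends 10; pad 6 to align 8 for cooldown; cooldown at 16 (size 8, align 8) → ends 24; total 24 bytes, alignment 8
blocks at 0 (size 8, align 8) → ends 8
size at 8 (size 8, align 8) → ends 16
mtime at 16 (size 8, align 8) → ends 24
crc at 24 (size 44, align 4) → ends 68
pad 4 to align 8 for n_entries
n_entries at 72 (size 8, align 8) → ends 80
inode at 80 (size 2, align 2) → ends 82
attrs at 82 (size 1, align 1) → ends 83
pad 1 to align 4 for signature
signature at 84 (size 4, align 4) → ends 88
offset at 88 (size 4, align 4) → ends 92
pad 4 to align 8 for reserved
reserved at 96 (size 24, align 8) → ends 120
within Record: score at 4
96 + 4 = 100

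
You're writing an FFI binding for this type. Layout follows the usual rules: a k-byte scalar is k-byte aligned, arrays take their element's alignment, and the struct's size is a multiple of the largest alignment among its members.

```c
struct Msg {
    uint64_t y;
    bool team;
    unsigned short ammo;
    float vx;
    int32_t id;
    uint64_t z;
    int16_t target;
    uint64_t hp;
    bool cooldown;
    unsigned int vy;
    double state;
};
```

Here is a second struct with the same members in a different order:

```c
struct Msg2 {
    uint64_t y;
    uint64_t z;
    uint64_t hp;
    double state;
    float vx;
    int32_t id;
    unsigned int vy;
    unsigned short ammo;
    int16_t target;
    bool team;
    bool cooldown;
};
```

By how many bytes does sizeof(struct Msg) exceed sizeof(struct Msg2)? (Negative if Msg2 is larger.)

8

y at 0 (size 8, align 8) → ends 8
team at 8 (size 1, align 1) → ends 9
pad 1 to align 2 for ammo
ammo at 10 (size 2, align 2) → ends 12
vx at 12 (size 4, align 4) → ends 16
id at 16 (size 4, align 4) → ends 20
pad 4 to align 8 for z
z at 24 (size 8, align 8) → ends 32
target at 32 (size 2, align 2) → ends 34
pad 6 to align 8 for hp
hp at 40 (size 8, align 8) → ends 48
cooldown at 48 (size 1, align 1) → ends 49
pad 3 to align 4 for vy
vy at 52 (size 4, align 4) → ends 56
state at 56 (size 8, align 8) → ends 64
total 64 bytes, alignment 8
— Msg2 —
y at 0 (size 8, align 8) → ends 8
z at 8 (size 8, align 8) → ends 16
hp at 16 (size 8, align 8) → ends 24
state at 24 (size 8, align 8) → ends 32
vx at 32 (size 4, align 4) → ends 36
id at 36 (size 4, align 4) → ends 40
vy at 40 (size 4, align 4) → ends 44
ammo at 44 (size 2, align 2) → ends 46
target at 46 (size 2, align 2) → ends 48
team at 48 (size 1, align 1) → ends 49
cooldown at 49 (size 1, align 1) → ends 50
tail pad 6 to reach multiple of 8
total 56 bytes, alignment 8
64 − 56 = 8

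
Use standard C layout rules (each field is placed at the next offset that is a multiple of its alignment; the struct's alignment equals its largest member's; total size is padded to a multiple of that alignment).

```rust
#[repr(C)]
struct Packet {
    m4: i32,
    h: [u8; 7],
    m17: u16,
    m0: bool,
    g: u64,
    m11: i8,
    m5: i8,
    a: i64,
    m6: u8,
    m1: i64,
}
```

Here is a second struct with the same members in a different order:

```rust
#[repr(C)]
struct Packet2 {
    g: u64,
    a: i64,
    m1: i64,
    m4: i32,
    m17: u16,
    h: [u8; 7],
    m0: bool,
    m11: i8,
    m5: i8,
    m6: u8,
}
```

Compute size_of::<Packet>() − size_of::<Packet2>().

m4 at 0 (size 4, align 4) → ends 4
h at 4 (size 7, align 1) → ends 11
pad 1 to align 2 for m17
m17 at 12 (size 2, align 2) → ends 14
m0 at 14 (size 1, align 1) → ends 15
pad 1 to align 8 for g
g at 16 (size 8, align 8) → ends 24
m11 at 24 (size 1, align 1) → ends 25
m5 at 25 (size 1, align 1) → ends 26
pad 6 to align 8 for a
a at 32 (size 8, align 8) → ends 40
m6 at 40 (size 1, align 1) → ends 41
pad 7 to align 8 for m1
m1 at 48 (size 8, align 8) → ends 56
total 56 bytes, alignment 8
— Packet2 —
g at 0 (size 8, align 8) → ends 8
a at 8 (size 8, align 8) → ends 16
m1 at 16 (size 8, align 8) → ends 24
m4 at 24 (size 4, align 4) → ends 28
m17 at 28 (size 2, align 2) → ends 30
h at 30 (size 7, align 1) → ends 37
m0 at 37 (size 1, align 1) → ends 38
m11 at 38 (size 1, align 1) → ends 39
m5 at 39 (size 1, align 1) → ends 40
m6 at 40 (size 1, align 1) → ends 41
tail pad 7 to reach multiple of 8
total 48 bytes, alignment 8
56 − 48 = 8

8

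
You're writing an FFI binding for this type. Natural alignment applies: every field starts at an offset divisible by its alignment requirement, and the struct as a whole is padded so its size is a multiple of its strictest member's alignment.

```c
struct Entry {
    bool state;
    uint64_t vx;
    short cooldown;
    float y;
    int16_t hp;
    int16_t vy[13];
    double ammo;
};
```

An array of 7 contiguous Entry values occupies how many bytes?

448

@0: state [1B, align 1] → 1
+7 pad (align 8)
@8: vx [8B, align 8] → 16
@16: cooldown [2B, align 2] → 18
+2 pad (align 4)
@20: y [4B, align 4] → 24
@24: hp [2B, align 2] → 26
@26: vy [26B, align 2] → 52
+4 pad (align 8)
@56: ammo [8B, align 8] → 64
size 64, align 8
array of 7: 7 × 64 = 448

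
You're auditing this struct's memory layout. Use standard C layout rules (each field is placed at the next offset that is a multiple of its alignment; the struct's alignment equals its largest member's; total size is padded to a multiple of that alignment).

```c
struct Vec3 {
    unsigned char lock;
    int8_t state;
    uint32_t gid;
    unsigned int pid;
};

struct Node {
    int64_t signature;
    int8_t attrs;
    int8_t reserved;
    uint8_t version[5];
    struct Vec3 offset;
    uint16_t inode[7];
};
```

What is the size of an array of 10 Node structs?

480

Vec3: 0..1  lock  (1B, 1-aligned); 1..2  state  (1B, 1-aligned); 2..4  -- padding (2B); 4..8  gid  (4B, 4-aligned); 8..12  pid  (4B, 4-aligned); sizeof = 12, alignof = 4
0..8  signature  (8B, 8-aligned)
8..9  attrs  (1B, 1-aligned)
9..10  reserved  (1B, 1-aligned)
10..15  version  (5B, 1-aligned)
15..16  -- padding (1B)
16..28  offset  (12B, 4-aligned)
28..42  inode  (14B, 2-aligned)
42..48  -- tail padding (6B)
sizeof = 48, alignof = 8
array of 10: 10 × 48 = 480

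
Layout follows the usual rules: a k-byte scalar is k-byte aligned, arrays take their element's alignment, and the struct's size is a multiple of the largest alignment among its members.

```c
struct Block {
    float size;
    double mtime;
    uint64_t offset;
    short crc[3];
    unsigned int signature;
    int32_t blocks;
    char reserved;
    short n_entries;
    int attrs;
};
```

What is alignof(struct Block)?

member alignments: size=4, mtime=8, offset=8, crc=2, signature=4, blocks=4, reserved=1, n_entries=2, attrs=4
max = 8

8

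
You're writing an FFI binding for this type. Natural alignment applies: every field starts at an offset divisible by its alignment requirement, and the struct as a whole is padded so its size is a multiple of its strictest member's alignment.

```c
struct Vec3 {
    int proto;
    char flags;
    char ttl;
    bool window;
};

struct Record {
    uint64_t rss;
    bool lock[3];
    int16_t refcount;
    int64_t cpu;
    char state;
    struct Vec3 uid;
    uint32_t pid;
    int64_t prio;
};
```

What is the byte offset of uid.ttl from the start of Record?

33

Vec3: @0: proto [4B, align 4] → 4; @4: flags [1B, align 1] → 5; @5: ttl [1B, align 1] → 6; @6: window [1B, align 1] → 7; +1 tail pad (align 4); size 8, align 4
@0: rss [8B, align 8] → 8
@8: lock [3B, align 1] → 11
+1 pad (align 2)
@12: refcount [2B, align 2] → 14
+2 pad (align 8)
@16: cpu [8B, align 8] → 24
@24: state [1B, align 1] → 25
+3 pad (align 4)
@28: uid [8B, align 4] → 36
within Vec3: ttl at 5
28 + 5 = 33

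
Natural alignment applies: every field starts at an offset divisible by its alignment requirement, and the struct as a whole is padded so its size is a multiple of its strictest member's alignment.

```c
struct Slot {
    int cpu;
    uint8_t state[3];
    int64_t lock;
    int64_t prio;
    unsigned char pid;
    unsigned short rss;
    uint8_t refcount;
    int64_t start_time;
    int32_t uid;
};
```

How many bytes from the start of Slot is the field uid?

40

@0: cpu [4B, align 4] → 4
@4: state [3B, align 1] → 7
+1 pad (align 8)
@8: lock [8B, align 8] → 16
@16: prio [8B, align 8] → 24
@24: pid [1B, align 1] → 25
+1 pad (align 2)
@26: rss [2B, align 2] → 28
@28: refcount [1B, align 1] → 29
+3 pad (align 8)
@32: start_time [8B, align 8] → 40
@40: uid [4B, align 4] → 44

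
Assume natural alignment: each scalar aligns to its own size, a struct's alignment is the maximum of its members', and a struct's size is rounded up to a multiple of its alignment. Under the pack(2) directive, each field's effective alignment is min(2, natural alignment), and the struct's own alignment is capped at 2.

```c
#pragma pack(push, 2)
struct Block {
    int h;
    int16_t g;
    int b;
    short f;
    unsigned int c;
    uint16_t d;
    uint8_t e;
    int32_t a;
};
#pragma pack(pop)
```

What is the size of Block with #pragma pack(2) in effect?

24

@0: h [4B, align 2] → 4
@4: g [2B, align 2] → 6
@6: b [4B, align 2] → 10
@10: f [2B, align 2] → 12
@12: c [4B, align 2] → 16
@16: d [2B, align 2] → 18
@18: e [1B, align 1] → 19
+1 pad (align 2)
@20: a [4B, align 2] → 24
size 24, align 2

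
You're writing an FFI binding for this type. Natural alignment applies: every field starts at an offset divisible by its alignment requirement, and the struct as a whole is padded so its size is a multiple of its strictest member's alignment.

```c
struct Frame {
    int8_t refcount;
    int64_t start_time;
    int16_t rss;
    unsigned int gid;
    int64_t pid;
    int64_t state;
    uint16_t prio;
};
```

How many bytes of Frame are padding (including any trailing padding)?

0..1  refcount  (1B, 1-aligned)
1..8  -- padding (7B)
8..16  start_time  (8B, 8-aligned)
16..18  rss  (2B, 2-aligned)
18..20  -- padding (2B)
20..24  gid  (4B, 4-aligned)
24..32  pid  (8B, 8-aligned)
32..40  state  (8B, 8-aligned)
40..42  prio  (2B, 2-aligned)
42..48  -- tail padding (6B)
sizeof = 48, alignof = 8
data bytes 33, size 48 → padding 15

15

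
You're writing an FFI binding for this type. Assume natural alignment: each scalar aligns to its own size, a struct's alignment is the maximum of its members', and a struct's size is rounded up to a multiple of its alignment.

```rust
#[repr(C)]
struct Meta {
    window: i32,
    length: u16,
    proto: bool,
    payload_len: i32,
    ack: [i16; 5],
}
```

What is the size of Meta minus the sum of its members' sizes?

3

0..4  window  (4B, 4-aligned)
4..6  length  (2B, 2-aligned)
6..7  proto  (1B, 1-aligned)
7..8  -- padding (1B)
8..12  payload_len  (4B, 4-aligned)
12..22  ack  (10B, 2-aligned)
22..24  -- tail padding (2B)
sizeof = 24, alignof = 4
data bytes 21, size 24 → padding 3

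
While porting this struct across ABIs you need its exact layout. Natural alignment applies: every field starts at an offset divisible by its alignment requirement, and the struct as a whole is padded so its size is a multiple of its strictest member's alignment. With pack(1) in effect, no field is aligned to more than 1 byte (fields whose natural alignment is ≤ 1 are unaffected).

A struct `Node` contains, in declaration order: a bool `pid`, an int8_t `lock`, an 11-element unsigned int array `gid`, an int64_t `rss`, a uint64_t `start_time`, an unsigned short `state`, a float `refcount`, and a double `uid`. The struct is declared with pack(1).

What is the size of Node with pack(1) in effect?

@0: pid [1B, align 1] → 1
@1: lock [1B, align 1] → 2
@2: gid [44B, align 1] → 46
@46: rss [8B, align 1] → 54
@54: start_time [8B, align 1] → 62
@62: state [2B, align 1] → 64
@64: refcount [4B, align 1] → 68
@68: uid [8B, align 1] → 76
size 76, align 1

76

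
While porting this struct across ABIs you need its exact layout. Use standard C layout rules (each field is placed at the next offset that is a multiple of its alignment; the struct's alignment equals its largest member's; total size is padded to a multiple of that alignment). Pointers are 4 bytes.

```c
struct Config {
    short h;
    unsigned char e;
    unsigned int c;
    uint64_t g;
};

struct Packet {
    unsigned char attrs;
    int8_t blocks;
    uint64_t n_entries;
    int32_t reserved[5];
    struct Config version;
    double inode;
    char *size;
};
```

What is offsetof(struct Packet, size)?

Config: h at 0 (size 2, align 2) → ends 2; e at 2 (size 1, align 1) → ends 3; pad 1 to align 4 for c; c at 4 (size 4, align 4) → ends 8; g at 8 (size 8, align 8) → ends 16; total 16 bytes, alignment 8
attrs at 0 (size 1, align 1) → ends 1
blocks at 1 (size 1, align 1) → ends 2
pad 6 to align 8 for n_entries
n_entries at 8 (size 8, align 8) → ends 16
reserved at 16 (size 20, align 4) → ends 36
pad 4 to align 8 for version
version at 40 (size 16, align 8) → ends 56
inode at 56 (size 8, align 8) → ends 64
size at 64 (size 4, align 4) → ends 68

64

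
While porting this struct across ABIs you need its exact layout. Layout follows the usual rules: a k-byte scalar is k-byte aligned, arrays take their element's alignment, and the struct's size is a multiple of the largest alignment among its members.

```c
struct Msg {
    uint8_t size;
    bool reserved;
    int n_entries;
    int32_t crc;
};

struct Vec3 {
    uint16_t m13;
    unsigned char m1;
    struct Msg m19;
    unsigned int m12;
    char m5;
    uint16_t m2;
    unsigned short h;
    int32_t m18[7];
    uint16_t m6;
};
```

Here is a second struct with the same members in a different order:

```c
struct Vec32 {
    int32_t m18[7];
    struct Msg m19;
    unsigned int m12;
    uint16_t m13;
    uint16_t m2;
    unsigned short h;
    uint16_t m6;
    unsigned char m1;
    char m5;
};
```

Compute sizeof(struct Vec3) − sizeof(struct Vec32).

Msg: 0..1  size  (1B, 1-aligned); 1..2  reserved  (1B, 1-aligned); 2..4  -- padding (2B); 4..8  n_entries  (4B, 4-aligned); 8..12  crc  (4B, 4-aligned); sizeof = 12, alignof = 4
0..2  m13  (2B, 2-aligned)
2..3  m1  (1B, 1-aligned)
3..4  -- padding (1B)
4..16  m19  (12B, 4-aligned)
16..20  m12  (4B, 4-aligned)
20..21  m5  (1B, 1-aligned)
21..22  -- padding (1B)
22..24  m2  (2B, 2-aligned)
24..26  h  (2B, 2-aligned)
26..28  -- padding (2B)
28..56  m18  (28B, 4-aligned)
56..58  m6  (2B, 2-aligned)
58..60  -- tail padding (2B)
sizeof = 60, alignof = 4
— Vec32 —
0..28  m18  (28B, 4-aligned)
28..40  m19  (12B, 4-aligned)
40..44  m12  (4B, 4-aligned)
44..46  m13  (2B, 2-aligned)
46..48  m2  (2B, 2-aligned)
48..50  h  (2B, 2-aligned)
50..52  m6  (2B, 2-aligned)
52..53  m1  (1B, 1-aligned)
53..54  m5  (1B, 1-aligned)
54..56  -- tail padding (2B)
sizeof = 56, alignof = 4
60 − 56 = 4

4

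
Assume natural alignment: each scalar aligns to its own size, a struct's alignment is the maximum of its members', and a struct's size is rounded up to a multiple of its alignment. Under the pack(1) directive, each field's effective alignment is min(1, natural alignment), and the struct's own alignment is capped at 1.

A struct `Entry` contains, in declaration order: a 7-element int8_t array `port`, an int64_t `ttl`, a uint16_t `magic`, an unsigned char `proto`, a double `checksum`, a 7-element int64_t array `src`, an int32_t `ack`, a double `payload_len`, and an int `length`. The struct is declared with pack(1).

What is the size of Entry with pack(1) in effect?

98

0..7  port  (7B, 1-aligned)
7..15  ttl  (8B, 1-aligned)
15..17  magic  (2B, 1-aligned)
17..18  proto  (1B, 1-aligned)
18..26  checksum  (8B, 1-aligned)
26..82  src  (56B, 1-aligned)
82..86  ack  (4B, 1-aligned)
86..94  payload_len  (8B, 1-aligned)
94..98  length  (4B, 1-aligned)
sizeof = 98, alignof = 1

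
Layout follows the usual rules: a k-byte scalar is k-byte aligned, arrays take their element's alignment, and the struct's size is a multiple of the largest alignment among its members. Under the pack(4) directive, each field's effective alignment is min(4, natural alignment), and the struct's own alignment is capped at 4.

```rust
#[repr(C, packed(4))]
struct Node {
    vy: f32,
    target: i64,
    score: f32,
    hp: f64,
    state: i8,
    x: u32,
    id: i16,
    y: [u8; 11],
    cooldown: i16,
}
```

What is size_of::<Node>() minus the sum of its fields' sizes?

4

vy at 0 (size 4, align 4) → ends 4
target at 4 (size 8, align 4) → ends 12
score at 12 (size 4, align 4) → ends 16
hp at 16 (size 8, align 4) → ends 24
state at 24 (size 1, align 1) → ends 25
pad 3 to align 4 for x
x at 28 (size 4, align 4) → ends 32
id at 32 (size 2, align 2) → ends 34
y at 34 (size 11, align 1) → ends 45
pad 1 to align 2 for cooldown
cooldown at 46 (size 2, align 2) → ends 48
total 48 bytes, alignment 4
data bytes 44, size 48 → padding 4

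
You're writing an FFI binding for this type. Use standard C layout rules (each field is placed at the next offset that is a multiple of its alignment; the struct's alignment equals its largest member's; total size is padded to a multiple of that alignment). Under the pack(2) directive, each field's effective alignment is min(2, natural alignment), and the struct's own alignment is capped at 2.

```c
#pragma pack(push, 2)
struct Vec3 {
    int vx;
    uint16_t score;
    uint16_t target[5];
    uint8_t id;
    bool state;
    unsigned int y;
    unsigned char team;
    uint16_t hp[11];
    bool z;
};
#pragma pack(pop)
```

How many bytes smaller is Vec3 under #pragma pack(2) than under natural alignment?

4

natural layout:
  vx at 0 (size 4, align 4) → ends 4
  score at 4 (size 2, align 2) → ends 6
  target at 6 (size 10, align 2) → ends 16
  id at 16 (size 1, align 1) → ends 17
  state at 17 (size 1, align 1) → ends 18
  pad 2 to align 4 for y
  y at 20 (size 4, align 4) → ends 24
  team at 24 (size 1, align 1) → ends 25
  pad 1 to align 2 for hp
  hp at 26 (size 22, align 2) → ends 48
  z at 48 (size 1, align 1) → ends 49
  tail pad 3 to reach multiple of 4
  total 52 bytes, alignment 4
packed(2) layout:
  vx at 0 (size 4, align 2) → ends 4
  score at 4 (size 2, align 2) → ends 6
  target at 6 (size 10, align 2) → ends 16
  id at 16 (size 1, align 1) → ends 17
  state at 17 (size 1, align 1) → ends 18
  y at 18 (size 4, align 2) → ends 22
  team at 22 (size 1, align 1) → ends 23
  pad 1 to align 2 for hp
  hp at 24 (size 22, align 2) → ends 46
  z at 46 (size 1, align 1) → ends 47
  tail pad 1 to reach multiple of 2
  total 48 bytes, alignment 2
52 − 48 = 4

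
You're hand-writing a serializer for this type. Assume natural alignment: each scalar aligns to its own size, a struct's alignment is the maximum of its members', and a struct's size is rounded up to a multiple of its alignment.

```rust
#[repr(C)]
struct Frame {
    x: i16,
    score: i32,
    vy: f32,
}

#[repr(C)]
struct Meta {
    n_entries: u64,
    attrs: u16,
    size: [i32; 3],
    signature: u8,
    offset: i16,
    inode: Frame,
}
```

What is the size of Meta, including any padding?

40

Frame: @0: x [2B, align 2] → 2; +2 pad (align 4); @4: score [4B, align 4] → 8; @8: vy [4B, align 4] → 12; size 12, align 4
@0: n_entries [8B, align 8] → 8
@8: attrs [2B, align 2] → 10
+2 pad (align 4)
@12: size [12B, align 4] → 24
@24: signature [1B, align 1] → 25
+1 pad (align 2)
@26: offset [2B, align 2] → 28
@28: inode [12B, align 4] → 40
size 40, align 8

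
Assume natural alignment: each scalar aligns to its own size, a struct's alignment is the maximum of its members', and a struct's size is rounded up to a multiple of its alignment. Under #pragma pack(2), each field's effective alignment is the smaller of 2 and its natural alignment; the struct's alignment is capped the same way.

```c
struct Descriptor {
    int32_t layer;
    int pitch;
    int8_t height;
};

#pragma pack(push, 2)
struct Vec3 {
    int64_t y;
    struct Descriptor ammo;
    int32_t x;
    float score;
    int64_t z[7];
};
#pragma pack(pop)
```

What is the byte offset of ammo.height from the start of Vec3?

Descriptor: 0..4  layer  (4B, 4-aligned); 4..8  pitch  (4B, 4-aligned); 8..9  height  (1B, 1-aligned); 9..12  -- tail padding (3B); sizeof = 12, alignof = 4
0..8  y  (8B, 2-aligned)
8..20  ammo  (12B, 2-aligned)
within Descriptor: height at 8
8 + 8 = 16

16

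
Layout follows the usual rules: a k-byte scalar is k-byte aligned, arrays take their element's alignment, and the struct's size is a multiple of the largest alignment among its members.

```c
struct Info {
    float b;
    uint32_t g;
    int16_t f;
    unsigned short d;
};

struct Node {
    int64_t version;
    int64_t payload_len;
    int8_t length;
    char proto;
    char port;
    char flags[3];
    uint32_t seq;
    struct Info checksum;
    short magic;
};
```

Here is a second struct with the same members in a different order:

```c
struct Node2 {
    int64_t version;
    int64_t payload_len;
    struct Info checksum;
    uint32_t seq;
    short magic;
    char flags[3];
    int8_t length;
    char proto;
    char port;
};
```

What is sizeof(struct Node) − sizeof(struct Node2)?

8

Info: b at 0 (size 4, align 4) → ends 4; g at 4 (size 4, align 4) → ends 8; f at 8 (size 2, align 2) → ends 10; d at 10 (size 2, align 2) → ends 12; total 12 bytes, alignment 4
version at 0 (size 8, align 8) → ends 8
payload_len at 8 (size 8, align 8) → ends 16
length at 16 (size 1, align 1) → ends 17
proto at 17 (size 1, align 1) → ends 18
port at 18 (size 1, align 1) → ends 19
flags at 19 (size 3, align 1) → ends 22
pad 2 to align 4 for seq
seq at 24 (size 4, align 4) → ends 28
checksum at 28 (size 12, align 4) → ends 40
magic at 40 (size 2, align 2) → ends 42
tail pad 6 to reach multiple of 8
total 48 bytes, alignment 8
— Node2 —
version at 0 (size 8, align 8) → ends 8
payload_len at 8 (size 8, align 8) → ends 16
checksum at 16 (size 12, align 4) → ends 28
seq at 28 (size 4, align 4) → ends 32
magic at 32 (size 2, align 2) → ends 34
flags at 34 (size 3, align 1) → ends 37
length at 37 (size 1, align 1) → ends 38
proto at 38 (size 1, align 1) → ends 39
port at 39 (size 1, align 1) → ends 40
total 40 bytes, alignment 8
48 − 40 = 8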